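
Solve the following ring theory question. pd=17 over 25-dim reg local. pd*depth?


pd+depth=25
depth=25-17=8
pd*depth=17*8=136


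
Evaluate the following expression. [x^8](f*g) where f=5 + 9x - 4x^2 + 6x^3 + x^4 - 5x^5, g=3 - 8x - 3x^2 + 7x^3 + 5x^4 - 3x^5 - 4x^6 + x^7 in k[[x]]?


[x^8] = sum a_i*b_j, i+j=8
  9*1=9
  -4*-4=16
  6*-3=-18
  1*5=5
  -5*7=-35
Sum=-23


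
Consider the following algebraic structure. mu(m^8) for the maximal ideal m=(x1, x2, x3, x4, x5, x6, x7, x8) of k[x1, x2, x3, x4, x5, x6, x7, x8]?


Graded Nakayama: mu(m^d) = dim_k (m^d/m^(d+1)) = #degree-8 monomials in 8 vars
C(n+d-1,d)=C(15,8)=6435


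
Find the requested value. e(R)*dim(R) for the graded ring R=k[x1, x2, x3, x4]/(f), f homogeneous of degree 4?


e(R)=deg(f)=4, dim(R)=4-1=3
e*dim=4*3=12


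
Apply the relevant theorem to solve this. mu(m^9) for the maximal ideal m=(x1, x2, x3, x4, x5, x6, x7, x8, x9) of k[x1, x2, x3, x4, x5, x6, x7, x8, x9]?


Graded Nakayama: mu(m^d) = dim_k (m^d/m^(d+1)) = #degree-9 monomials in 9 vars
C(n+d-1,d)=C(17,9)=24310


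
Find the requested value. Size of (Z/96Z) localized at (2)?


2-primary part: 96=2^5*3
Size=2^5=32


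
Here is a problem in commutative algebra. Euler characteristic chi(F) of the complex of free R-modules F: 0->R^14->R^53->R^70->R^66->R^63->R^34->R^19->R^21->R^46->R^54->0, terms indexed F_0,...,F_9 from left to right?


chi = sum (-1)^i * rank:
(-1)^0*14=14
(-1)^1*53=-53
(-1)^2*70=70
(-1)^3*66=-66
(-1)^4*63=63
(-1)^5*34=-34
(-1)^6*19=19
(-1)^7*21=-21
(-1)^8*46=46
(-1)^9*54=-54
chi=-16


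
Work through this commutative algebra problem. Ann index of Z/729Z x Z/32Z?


Exponent = lcm of the cyclic orders; pairwise coprime => product.
3^6*2^5=729*32=23328


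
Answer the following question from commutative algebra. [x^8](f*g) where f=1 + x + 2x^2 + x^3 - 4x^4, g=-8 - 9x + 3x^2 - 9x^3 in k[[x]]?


[x^8] = sum a_i*b_j, i+j=8
Sum=0


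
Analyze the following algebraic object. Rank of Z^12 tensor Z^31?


rank(M(x)N) = rank(M)*rank(N)
12*31 = 372


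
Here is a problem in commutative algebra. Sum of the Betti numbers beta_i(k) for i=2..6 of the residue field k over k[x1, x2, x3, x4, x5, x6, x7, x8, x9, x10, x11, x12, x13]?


Koszul resolution: beta_i(k)=C(n,i), n=13
C(13,2)=78, C(13,3)=286, C(13,4)=715, C(13,5)=1287, C(13,6)=1716
Sum=4082


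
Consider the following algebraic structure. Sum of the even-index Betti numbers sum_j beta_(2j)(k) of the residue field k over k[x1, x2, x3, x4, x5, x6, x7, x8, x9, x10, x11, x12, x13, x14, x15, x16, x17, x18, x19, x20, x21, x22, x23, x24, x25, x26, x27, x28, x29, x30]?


Koszul resolution: beta_i(k)=C(n,i), n=30
sum_even C(30,i) = 2^(n-1) = 2^29 = 536870912


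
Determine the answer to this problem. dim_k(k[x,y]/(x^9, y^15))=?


Basis: x^i*y^j, i<9, j<15
9*15=135


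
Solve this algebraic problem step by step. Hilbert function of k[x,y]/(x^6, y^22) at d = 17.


k[x,y], I = (x^6, y^22), d = 17
Need i < 6 and d-i < 22.
Range: 0 <= i <= 5.
H(17) = 6


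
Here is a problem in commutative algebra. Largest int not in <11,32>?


gcd(11,32)=1 => F=ab-a-b=11*32-11-32=352-43=309


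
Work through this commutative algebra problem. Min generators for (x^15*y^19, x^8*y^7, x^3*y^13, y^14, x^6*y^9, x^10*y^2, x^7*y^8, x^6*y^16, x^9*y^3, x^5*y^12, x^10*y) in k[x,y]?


Remove redundant (divisible by others).
x^6*y^16 redundant.
x^10*y^2 redundant.
x^15*y^19 redundant.
Min: x^10*y, x^9*y^3, x^8*y^7, x^7*y^8, x^6*y^9, x^5*y^12, x^3*y^13, y^14
Count=8


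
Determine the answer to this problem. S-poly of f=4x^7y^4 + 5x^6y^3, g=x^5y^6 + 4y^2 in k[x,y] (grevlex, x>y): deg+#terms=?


LT(f)=4x^7y^4, LT(g)=x^5y^6
lcm(LM)=x^7y^6
S(f,g) (scaled by 4 to clear denominators) = y^2*f - 4x^2*g = 5x^6y^5 - 16x^2y^2
2 terms, deg 11.
11+2=13


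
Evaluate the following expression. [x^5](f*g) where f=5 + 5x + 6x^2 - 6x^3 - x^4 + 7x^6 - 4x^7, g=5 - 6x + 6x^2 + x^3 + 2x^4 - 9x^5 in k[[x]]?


[x^5] = sum a_i*b_j, i+j=5
  5*-9=-45
  5*2=10
  6*1=6
  -6*6=-36
  -1*-6=6
Sum=-59


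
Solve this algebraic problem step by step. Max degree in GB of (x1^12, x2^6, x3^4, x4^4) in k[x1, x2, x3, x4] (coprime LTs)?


Pure powers, coprime LTs => already GB.
Degrees: 12, 6, 4, 4
Max=12


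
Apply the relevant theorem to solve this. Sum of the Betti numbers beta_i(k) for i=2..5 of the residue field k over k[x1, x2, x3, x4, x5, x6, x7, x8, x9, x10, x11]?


Koszul resolution: beta_i(k)=C(n,i), n=11
C(11,2)=55, C(11,3)=165, C(11,4)=330, C(11,5)=462
Sum=1012


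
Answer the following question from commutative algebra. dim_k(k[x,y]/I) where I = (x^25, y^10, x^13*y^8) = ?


k[x,y]/I, I = (x^25, y^10, x^13*y^8)
Rect: 25x10=250. Corner: (25-13)x(10-8)=24.
dim = 250-24 = 226


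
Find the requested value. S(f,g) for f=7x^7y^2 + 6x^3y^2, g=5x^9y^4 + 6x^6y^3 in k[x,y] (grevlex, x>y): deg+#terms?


LT(f)=7x^7y^2, LT(g)=5x^9y^4
lcm(LM)=x^9y^4
S(f,g) (scaled by 35 to clear denominators) = 5x^2y^2*f - 7*g = -42x^6y^3 + 30x^5y^4
2 terms, deg 9.
9+2=11


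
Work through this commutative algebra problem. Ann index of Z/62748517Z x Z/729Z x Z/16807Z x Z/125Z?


Exponent = lcm of the cyclic orders; pairwise coprime => product.
13^7*3^6*7^5*5^3=62748517*729*16807*125=96101730385581375


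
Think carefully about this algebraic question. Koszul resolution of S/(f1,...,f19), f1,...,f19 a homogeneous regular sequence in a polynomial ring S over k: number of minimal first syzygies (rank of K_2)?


Regular sequence => Koszul complex is the minimal free resolution.
Syz_1 minimally generated by Koszul relations f_i*e_j - f_j*e_i (i<j): mu(Syz_1) = beta_2 = C(m,2) = m(m-1)/2
m=19
19*18/2 = 171


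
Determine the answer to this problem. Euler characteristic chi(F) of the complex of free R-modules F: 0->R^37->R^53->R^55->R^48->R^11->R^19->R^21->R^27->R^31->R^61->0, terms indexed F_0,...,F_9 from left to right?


chi = sum (-1)^i * rank:
(-1)^0*37=37
(-1)^1*53=-53
(-1)^2*55=55
(-1)^3*48=-48
(-1)^4*11=11
(-1)^5*19=-19
(-1)^6*21=21
(-1)^7*27=-27
(-1)^8*31=31
(-1)^9*61=-61
chi=-53


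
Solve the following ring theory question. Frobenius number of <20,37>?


gcd(20,37)=1 => F=ab-a-b=20*37-20-37=740-57=683


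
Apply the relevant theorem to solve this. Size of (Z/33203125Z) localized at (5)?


5-primary part: 33203125=5^9*17
Size=5^9=1953125


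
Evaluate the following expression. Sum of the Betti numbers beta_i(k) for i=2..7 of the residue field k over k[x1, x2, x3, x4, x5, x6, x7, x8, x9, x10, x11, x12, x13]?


Koszul resolution: beta_i(k)=C(n,i), n=13
C(13,2)=78, C(13,3)=286, C(13,4)=715, C(13,5)=1287, C(13,6)=1716, C(13,7)=1716
Sum=5798


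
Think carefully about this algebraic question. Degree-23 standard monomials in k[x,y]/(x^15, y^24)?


k[x,y], I = (x^15, y^24), d = 23
Need i < 15 and d-i < 24.
Range: 0 <= i <= 14.
H(23) = 15


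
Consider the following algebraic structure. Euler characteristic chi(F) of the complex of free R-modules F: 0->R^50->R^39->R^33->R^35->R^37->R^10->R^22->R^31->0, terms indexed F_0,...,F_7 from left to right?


chi = sum (-1)^i * rank:
(-1)^0*50=50
(-1)^1*39=-39
(-1)^2*33=33
(-1)^3*35=-35
(-1)^4*37=37
(-1)^5*10=-10
(-1)^6*22=22
(-1)^7*31=-31
chi=27


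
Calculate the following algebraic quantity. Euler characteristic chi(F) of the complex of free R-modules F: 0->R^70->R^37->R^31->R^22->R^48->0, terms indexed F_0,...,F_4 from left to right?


chi = sum (-1)^i * rank:
(-1)^0*70=70
(-1)^1*37=-37
(-1)^2*31=31
(-1)^3*22=-22
(-1)^4*48=48
chi=90


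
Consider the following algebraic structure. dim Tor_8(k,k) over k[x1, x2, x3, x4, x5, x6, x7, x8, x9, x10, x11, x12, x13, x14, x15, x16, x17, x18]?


Koszul: C(n,i)=C(18,8)=43758


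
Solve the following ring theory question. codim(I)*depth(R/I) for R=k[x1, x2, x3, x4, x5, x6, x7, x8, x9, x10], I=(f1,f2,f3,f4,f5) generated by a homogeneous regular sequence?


codim=5, depth=dim(R/I)=10-5=5
Product=5*5=25


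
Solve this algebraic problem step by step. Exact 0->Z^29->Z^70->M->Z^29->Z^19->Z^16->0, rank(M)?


Alt sum=0:
(-1)^0*29 + (-1)^1*70 + (-1)^2*? + (-1)^3*29 + (-1)^4*19 + (-1)^5*16=0
rank(M)=67


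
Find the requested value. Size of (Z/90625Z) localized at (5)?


5-primary part: 90625=5^5*29
Size=5^5=3125


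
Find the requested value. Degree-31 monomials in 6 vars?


C(d+n-1,n-1)=C(36,5)=376992


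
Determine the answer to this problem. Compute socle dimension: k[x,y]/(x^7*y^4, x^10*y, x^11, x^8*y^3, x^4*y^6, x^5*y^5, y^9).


Socle = ann(m) = span of standard monomials u with x*u, y*u in I (staircase corners).
Minimal generators: x^11, x^10*y, x^8*y^3, x^7*y^4, x^5*y^5, x^4*y^6, y^9
Corners: x^3y^8, x^4y^5, x^6y^4, x^7y^3, x^9y^2, x^10
Socle dim=6


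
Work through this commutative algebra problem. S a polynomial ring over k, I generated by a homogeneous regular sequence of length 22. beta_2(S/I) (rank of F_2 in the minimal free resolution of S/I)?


Regular sequence => Koszul complex is the minimal free resolution.
Syz_1 minimally generated by Koszul relations f_i*e_j - f_j*e_i (i<j): mu(Syz_1) = beta_2 = C(m,2) = m(m-1)/2
m=22
22*21/2 = 231


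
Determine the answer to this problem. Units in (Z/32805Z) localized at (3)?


Local ring = Z/6561Z.
phi(6561) = 3^7*(3-1) = 4374


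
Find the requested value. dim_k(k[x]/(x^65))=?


Basis: 1,x,...,x^64
dim=65


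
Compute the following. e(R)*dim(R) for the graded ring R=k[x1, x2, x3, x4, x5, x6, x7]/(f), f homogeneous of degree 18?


e(R)=deg(f)=18, dim(R)=7-1=6
e*dim=18*6=108


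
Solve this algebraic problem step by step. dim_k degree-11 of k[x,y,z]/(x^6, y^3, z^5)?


Need i<6, j<3, k<5 with i+j+k=11.
For each i, j ranges over max(0,11-i-4)..min(2,11-i):
  i=0: j in [7,2] -> 0
  i=1: j in [6,2] -> 0
  i=2: j in [5,2] -> 0
  i=3: j in [4,2] -> 0
  i=4: j in [3,2] -> 0
  i=5: j in [2,2] -> 1
H(11) = 0+0+0+0+0+1 = 1


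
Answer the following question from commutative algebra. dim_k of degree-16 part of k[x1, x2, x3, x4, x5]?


C(d+n-1,n-1)=C(20,4)=4845


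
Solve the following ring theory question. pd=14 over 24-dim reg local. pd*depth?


pd+depth=24
depth=24-14=10
pd*depth=14*10=140


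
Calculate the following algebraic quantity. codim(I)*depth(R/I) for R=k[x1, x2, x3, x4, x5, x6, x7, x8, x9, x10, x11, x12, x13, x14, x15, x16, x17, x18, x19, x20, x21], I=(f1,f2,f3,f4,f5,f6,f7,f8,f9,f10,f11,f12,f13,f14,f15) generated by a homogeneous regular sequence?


codim=15, depth=dim(R/I)=21-15=6
Product=15*6=90


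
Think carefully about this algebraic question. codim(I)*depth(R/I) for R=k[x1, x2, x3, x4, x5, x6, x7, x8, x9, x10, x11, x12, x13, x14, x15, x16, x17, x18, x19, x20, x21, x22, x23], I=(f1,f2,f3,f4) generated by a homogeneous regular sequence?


codim=4, depth=dim(R/I)=23-4=19
Product=4*19=76


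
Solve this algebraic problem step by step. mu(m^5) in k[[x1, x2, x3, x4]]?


C(n+d-1,d)=C(8,5)=56


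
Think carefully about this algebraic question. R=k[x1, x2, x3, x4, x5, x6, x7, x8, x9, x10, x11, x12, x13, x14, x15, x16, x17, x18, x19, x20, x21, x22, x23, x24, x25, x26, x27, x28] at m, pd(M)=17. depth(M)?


pd+depth=depth(R)=28
depth=28-17=11


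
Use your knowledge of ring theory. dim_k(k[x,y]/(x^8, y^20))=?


Basis: x^i*y^j, i<8, j<20
8*20=160


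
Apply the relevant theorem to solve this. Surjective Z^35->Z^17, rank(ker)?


rank(ker) = 35-17 = 18


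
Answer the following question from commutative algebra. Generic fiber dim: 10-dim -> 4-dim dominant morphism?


dim(fiber)=dim(X)-dim(Y)=10-4=6


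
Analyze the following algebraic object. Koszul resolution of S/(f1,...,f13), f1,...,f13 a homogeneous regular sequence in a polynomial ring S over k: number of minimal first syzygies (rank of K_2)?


Regular sequence => Koszul complex is the minimal free resolution.
Syz_1 minimally generated by Koszul relations f_i*e_j - f_j*e_i (i<j): mu(Syz_1) = beta_2 = C(m,2) = m(m-1)/2
m=13
13*12/2 = 78


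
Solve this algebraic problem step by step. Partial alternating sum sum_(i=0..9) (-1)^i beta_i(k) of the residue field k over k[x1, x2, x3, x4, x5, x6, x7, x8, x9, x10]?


Koszul resolution: beta_i(k)=C(n,i), n=10
sum_(i=0..p) (-1)^i C(n,i) = (-1)^p C(n-1,p)
(-1)^9*C(9,9) = (-1)^9*1 = -1


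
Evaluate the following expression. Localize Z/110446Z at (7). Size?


7-primary part: 110446=7^4*46
Size=7^4=2401


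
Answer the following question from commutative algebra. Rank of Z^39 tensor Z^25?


rank(M(x)N) = rank(M)*rank(N)
39*25 = 975


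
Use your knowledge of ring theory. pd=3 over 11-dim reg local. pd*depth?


pd+depth=11
depth=11-3=8
pd*depth=3*8=24


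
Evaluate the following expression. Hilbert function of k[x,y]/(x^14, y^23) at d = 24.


k[x,y], I = (x^14, y^23), d = 24
Need i < 14 and d-i < 23.
Range: 2 <= i <= 13.
H(24) = 12


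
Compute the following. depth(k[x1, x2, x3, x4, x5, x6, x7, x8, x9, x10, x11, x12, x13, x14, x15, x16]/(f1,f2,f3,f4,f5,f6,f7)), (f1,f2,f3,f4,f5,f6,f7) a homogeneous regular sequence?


depth(R)=16
depth(R/I)=16-7=9


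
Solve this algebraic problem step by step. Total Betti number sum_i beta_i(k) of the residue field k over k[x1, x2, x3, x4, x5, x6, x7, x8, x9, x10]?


Koszul resolution: beta_i(k)=C(n,i), n=10
sum_i C(10,i) = 2^10 = 1024


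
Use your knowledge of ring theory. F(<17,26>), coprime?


gcd(17,26)=1 => F=ab-a-b=17*26-17-26=442-43=399


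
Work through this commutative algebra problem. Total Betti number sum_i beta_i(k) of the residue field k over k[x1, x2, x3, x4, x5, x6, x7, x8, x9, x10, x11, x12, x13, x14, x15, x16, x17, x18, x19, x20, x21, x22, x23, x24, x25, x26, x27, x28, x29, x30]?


Koszul resolution: beta_i(k)=C(n,i), n=30
sum_i C(30,i) = 2^30 = 1073741824


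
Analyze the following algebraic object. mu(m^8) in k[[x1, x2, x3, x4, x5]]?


C(n+d-1,d)=C(12,8)=495


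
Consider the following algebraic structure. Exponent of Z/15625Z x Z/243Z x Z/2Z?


Exponent = lcm of the cyclic orders; pairwise coprime => product.
5^6*3^5*2^1=15625*243*2=7593750


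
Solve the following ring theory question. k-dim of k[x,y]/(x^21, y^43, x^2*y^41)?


k[x,y]/I, I = (x^21, y^43, x^2*y^41)
Rect: 21x43=903. Corner: (21-2)x(43-41)=38.
dim = 903-38 = 865


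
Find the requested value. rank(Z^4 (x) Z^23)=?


rank(M(x)N) = rank(M)*rank(N)
4*23 = 92


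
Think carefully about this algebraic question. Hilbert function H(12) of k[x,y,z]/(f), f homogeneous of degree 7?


C(14,2)-C(7,2)=91-21=70


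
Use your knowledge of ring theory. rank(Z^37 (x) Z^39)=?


rank(M(x)N) = rank(M)*rank(N)
37*39 = 1443


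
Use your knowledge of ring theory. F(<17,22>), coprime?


gcd(17,22)=1 => F=ab-a-b=17*22-17-22=374-39=335


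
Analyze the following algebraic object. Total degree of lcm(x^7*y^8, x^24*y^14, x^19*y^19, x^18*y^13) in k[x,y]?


lcm = componentwise max:
x: max(7,24,19,18)=24
y: max(8,14,19,13)=19
Total=24+19=43


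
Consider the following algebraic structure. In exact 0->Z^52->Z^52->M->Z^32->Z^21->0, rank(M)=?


Alt sum=0:
(-1)^0*52 + (-1)^1*52 + (-1)^2*? + (-1)^3*32 + (-1)^4*21=0
rank(M)=11


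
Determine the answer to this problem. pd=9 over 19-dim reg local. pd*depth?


pd+depth=19
depth=19-9=10
pd*depth=9*10=90


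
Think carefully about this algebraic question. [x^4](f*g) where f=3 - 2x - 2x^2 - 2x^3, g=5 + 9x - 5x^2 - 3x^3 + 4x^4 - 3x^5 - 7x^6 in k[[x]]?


[x^4] = sum a_i*b_j, i+j=4
  3*4=12
  -2*-3=6
  -2*-5=10
  -2*9=-18
Sum=10


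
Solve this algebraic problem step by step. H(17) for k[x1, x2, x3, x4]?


C(d+n-1,n-1)=C(20,3)=1140


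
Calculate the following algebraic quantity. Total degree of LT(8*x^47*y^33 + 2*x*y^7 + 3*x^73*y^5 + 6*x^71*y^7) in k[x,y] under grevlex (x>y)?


LT: 8*x^47*y^33
deg_x=47, deg_y=33
Total=47+33=80


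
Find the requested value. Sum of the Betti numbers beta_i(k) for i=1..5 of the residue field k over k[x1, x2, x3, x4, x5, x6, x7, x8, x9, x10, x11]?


Koszul resolution: beta_i(k)=C(n,i), n=11
C(11,1)=11, C(11,2)=55, C(11,3)=165, C(11,4)=330, C(11,5)=462
Sum=1023


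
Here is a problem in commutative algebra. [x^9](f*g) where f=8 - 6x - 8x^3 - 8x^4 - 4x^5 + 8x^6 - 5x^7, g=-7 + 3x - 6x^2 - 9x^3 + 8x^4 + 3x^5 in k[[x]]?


[x^9] = sum a_i*b_j, i+j=9
  -8*3=-24
  -4*8=-32
  8*-9=-72
  -5*-6=30
Sum=-98


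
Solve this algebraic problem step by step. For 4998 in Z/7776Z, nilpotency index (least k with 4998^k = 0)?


4998^k mod 7776:
k=1: 4998
k=2: 3492
k=3: 3672
k=4: 1296
k=5: 0
First zero at k = 5


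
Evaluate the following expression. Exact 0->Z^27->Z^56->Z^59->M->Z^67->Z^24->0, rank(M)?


Alt sum=0:
(-1)^0*27 + (-1)^1*56 + (-1)^2*59 + (-1)^3*? + (-1)^4*67 + (-1)^5*24=0
rank(M)=73


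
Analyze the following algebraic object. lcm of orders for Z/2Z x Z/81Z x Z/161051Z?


Exponent = lcm of the cyclic orders; pairwise coprime => product.
2^1*3^4*11^5=2*81*161051=26090262


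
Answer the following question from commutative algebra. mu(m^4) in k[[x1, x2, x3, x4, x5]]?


C(n+d-1,d)=C(8,4)=70


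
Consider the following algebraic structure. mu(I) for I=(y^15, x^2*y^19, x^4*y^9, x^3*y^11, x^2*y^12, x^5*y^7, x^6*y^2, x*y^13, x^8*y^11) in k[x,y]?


Remove redundant (divisible by others).
x^8*y^11 redundant.
x^2*y^19 redundant.
Min: x^6*y^2, x^5*y^7, x^4*y^9, x^3*y^11, x^2*y^12, x*y^13, y^15
Count=7


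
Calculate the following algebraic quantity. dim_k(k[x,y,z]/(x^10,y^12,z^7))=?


Basis: x^iy^jz^k, i<10,j<12,k<7
10*12*7=840


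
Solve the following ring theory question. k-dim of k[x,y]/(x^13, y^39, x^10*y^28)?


k[x,y]/I, I = (x^13, y^39, x^10*y^28)
Rect: 13x39=507. Corner: (13-10)x(39-28)=33.
dim = 507-33 = 474


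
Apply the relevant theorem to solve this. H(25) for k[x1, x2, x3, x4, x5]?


C(d+n-1,n-1)=C(29,4)=23751


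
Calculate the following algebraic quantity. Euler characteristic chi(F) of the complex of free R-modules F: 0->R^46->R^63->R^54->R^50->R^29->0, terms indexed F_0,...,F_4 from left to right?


chi = sum (-1)^i * rank:
(-1)^0*46=46
(-1)^1*63=-63
(-1)^2*54=54
(-1)^3*50=-50
(-1)^4*29=29
chi=16


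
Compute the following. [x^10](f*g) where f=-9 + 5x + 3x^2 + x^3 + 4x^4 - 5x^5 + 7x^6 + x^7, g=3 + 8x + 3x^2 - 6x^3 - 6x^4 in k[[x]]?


[x^10] = sum a_i*b_j, i+j=10
  7*-6=-42
  1*-6=-6
Sum=-48


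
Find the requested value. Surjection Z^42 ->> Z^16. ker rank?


rank(ker) = 42-16 = 26


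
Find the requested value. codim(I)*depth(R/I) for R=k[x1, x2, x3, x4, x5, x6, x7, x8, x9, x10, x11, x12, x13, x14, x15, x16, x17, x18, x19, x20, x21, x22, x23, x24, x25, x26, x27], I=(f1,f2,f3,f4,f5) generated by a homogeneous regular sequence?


codim=5, depth=dim(R/I)=27-5=22
Product=5*22=110


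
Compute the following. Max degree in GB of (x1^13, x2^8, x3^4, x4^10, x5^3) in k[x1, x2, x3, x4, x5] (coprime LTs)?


Pure powers, coprime LTs => already GB.
Degrees: 13, 8, 4, 10, 3
Max=13


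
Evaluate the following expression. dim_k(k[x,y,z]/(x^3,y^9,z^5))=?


Basis: x^iy^jz^k, i<3,j<9,k<5
3*9*5=135


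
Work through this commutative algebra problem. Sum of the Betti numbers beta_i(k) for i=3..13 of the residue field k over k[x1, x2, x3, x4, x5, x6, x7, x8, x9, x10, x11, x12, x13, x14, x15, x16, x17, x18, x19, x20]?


Koszul resolution: beta_i(k)=C(n,i), n=20
C(20,3)=1140, C(20,4)=4845, C(20,5)=15504, C(20,6)=38760, C(20,7)=77520, C(20,8)=125970, C(20,9)=167960, C(20,10)=184756, C(20,11)=167960, C(20,12)=125970, C(20,13)=77520
Sum=987905


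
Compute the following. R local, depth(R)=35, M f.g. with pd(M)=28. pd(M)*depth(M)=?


pd+depth=35
depth=35-28=7
pd*depth=28*7=196


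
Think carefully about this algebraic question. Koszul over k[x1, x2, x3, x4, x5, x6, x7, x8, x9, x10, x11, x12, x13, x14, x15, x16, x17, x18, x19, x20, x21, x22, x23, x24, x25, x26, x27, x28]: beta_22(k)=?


C(n,i)=C(28,22)=376740


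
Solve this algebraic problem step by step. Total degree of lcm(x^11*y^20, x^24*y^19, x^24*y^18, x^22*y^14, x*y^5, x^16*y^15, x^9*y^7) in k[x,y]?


lcm = componentwise max:
x: max(11,24,24,22,1,16,9)=24
y: max(20,19,18,14,5,15,7)=20
Total=24+20=44


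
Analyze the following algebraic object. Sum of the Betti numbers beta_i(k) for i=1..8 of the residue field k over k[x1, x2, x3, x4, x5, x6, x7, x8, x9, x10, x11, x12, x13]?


Koszul resolution: beta_i(k)=C(n,i), n=13
C(13,1)=13, C(13,2)=78, C(13,3)=286, C(13,4)=715, C(13,5)=1287, C(13,6)=1716, C(13,7)=1716, C(13,8)=1287
Sum=7098


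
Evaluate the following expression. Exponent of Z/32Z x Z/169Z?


Exponent = lcm of the cyclic orders; pairwise coprime => product.
2^5*13^2=32*169=5408


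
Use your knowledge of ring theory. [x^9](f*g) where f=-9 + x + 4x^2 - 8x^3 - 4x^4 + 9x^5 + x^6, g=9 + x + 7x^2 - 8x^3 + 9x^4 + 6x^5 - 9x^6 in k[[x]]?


[x^9] = sum a_i*b_j, i+j=9
  -8*-9=72
  -4*6=-24
  9*9=81
  1*-8=-8
Sum=121


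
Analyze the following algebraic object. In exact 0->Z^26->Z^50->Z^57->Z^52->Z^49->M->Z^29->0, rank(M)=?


Alt sum=0:
(-1)^0*26 + (-1)^1*50 + (-1)^2*57 + (-1)^3*52 + (-1)^4*49 + (-1)^5*? + (-1)^6*29=0
rank(M)=59


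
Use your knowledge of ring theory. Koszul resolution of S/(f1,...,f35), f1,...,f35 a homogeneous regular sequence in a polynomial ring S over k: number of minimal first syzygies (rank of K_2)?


Regular sequence => Koszul complex is the minimal free resolution.
Syz_1 minimally generated by Koszul relations f_i*e_j - f_j*e_i (i<j): mu(Syz_1) = beta_2 = C(m,2) = m(m-1)/2
m=35
35*34/2 = 595


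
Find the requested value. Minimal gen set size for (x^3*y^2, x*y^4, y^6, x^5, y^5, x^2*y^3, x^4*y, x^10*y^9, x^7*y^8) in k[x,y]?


Remove redundant (divisible by others).
x^7*y^8 redundant.
y^6 redundant.
x^10*y^9 redundant.
Min: x^5, x^4*y, x^3*y^2, x^2*y^3, x*y^4, y^5
Count=6


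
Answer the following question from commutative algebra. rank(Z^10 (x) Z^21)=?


rank(M(x)N) = rank(M)*rank(N)
10*21 = 210


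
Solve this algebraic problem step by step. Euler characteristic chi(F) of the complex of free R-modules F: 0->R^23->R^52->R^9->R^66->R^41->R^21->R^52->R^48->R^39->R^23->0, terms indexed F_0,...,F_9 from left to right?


chi = sum (-1)^i * rank:
(-1)^0*23=23
(-1)^1*52=-52
(-1)^2*9=9
(-1)^3*66=-66
(-1)^4*41=41
(-1)^5*21=-21
(-1)^6*52=52
(-1)^7*48=-48
(-1)^8*39=39
(-1)^9*23=-23
chi=-46


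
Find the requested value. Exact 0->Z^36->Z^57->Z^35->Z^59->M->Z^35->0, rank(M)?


Alt sum=0:
(-1)^0*36 + (-1)^1*57 + (-1)^2*35 + (-1)^3*59 + (-1)^4*? + (-1)^5*35=0
rank(M)=80


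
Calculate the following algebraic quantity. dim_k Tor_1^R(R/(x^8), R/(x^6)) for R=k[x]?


Tor_1(R/I,R/J)=(I cap J)/IJ=(x^8)/(x^14)
dim=14-8=min(8,6)=6


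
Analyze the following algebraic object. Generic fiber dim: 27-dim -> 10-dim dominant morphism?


dim(fiber)=dim(X)-dim(Y)=27-10=17


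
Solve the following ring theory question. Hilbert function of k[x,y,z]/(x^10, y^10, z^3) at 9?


Need i<10, j<10, k<3 with i+j+k=9.
For each i, j ranges over max(0,9-i-2)..min(9,9-i):
  i=0: j in [7,9] -> 3
  i=1: j in [6,8] -> 3
  i=2: j in [5,7] -> 3
  i=3: j in [4,6] -> 3
  i=4: j in [3,5] -> 3
  i=5: j in [2,4] -> 3
  i=6: j in [1,3] -> 3
  i=7: j in [0,2] -> 3
  i=8: j in [0,1] -> 2
  i=9: j in [0,0] -> 1
H(9) = 3+3+3+3+3+3+3+3+2+1 = 27


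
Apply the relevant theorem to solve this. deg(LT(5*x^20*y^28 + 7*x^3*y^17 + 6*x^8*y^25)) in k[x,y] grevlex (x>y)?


LT: 5*x^20*y^28
deg_x=20, deg_y=28
Total=20+28=48


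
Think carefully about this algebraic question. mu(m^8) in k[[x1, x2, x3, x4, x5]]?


C(n+d-1,d)=C(12,8)=495


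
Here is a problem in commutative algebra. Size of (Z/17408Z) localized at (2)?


2-primary part: 17408=2^10*17
Size=2^10=1024


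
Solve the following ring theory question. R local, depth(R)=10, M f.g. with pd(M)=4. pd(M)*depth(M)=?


pd+depth=10
depth=10-4=6
pd*depth=4*6=24


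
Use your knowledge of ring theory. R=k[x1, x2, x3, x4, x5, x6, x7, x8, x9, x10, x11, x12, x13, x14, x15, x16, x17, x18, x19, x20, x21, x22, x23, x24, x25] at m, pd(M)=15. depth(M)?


pd+depth=depth(R)=25
depth=25-15=10


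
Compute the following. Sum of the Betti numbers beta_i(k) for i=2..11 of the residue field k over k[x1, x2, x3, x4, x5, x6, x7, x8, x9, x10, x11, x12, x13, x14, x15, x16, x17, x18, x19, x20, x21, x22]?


Koszul resolution: beta_i(k)=C(n,i), n=22
C(22,2)=231, C(22,3)=1540, C(22,4)=7315, C(22,5)=26334, C(22,6)=74613, C(22,7)=170544, C(22,8)=319770, C(22,9)=497420, C(22,10)=646646, C(22,11)=705432
Sum=2449845


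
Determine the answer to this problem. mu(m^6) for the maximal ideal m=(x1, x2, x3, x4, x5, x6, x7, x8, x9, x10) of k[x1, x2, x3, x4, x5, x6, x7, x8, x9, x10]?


Graded Nakayama: mu(m^d) = dim_k (m^d/m^(d+1)) = #degree-6 monomials in 10 vars
C(n+d-1,d)=C(15,6)=5005


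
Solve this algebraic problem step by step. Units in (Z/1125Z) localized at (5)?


Local ring = Z/125Z.
phi(125) = 5^2*(5-1) = 100


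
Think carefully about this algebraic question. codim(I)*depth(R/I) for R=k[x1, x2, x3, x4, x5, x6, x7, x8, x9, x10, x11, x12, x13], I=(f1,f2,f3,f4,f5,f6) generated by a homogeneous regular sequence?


codim=6, depth=dim(R/I)=13-6=7
Product=6*7=42


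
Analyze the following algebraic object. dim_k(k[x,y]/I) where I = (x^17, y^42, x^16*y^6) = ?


k[x,y]/I, I = (x^17, y^42, x^16*y^6)
Rect: 17x42=714. Corner: (17-16)x(42-6)=36.
dim = 714-36 = 678


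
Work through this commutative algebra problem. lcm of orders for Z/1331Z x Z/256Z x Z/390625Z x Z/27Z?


Exponent = lcm of the cyclic orders; pairwise coprime => product.
11^3*2^8*5^8*3^3=1331*256*390625*27=3593700000000


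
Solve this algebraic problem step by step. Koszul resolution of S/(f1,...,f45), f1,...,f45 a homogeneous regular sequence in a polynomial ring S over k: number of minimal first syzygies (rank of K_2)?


Regular sequence => Koszul complex is the minimal free resolution.
Syz_1 minimally generated by Koszul relations f_i*e_j - f_j*e_i (i<j): mu(Syz_1) = beta_2 = C(m,2) = m(m-1)/2
m=45
45*44/2 = 990


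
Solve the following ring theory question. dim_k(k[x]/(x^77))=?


Basis: 1,x,...,x^76
dim=77


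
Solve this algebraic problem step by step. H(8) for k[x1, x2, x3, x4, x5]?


C(d+n-1,n-1)=C(12,4)=495


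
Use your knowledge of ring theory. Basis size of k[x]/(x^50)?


Basis: 1,x,...,x^49
dim=50


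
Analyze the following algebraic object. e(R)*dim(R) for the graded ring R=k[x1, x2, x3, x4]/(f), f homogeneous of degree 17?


e(R)=deg(f)=17, dim(R)=4-1=3
e*dim=17*3=51


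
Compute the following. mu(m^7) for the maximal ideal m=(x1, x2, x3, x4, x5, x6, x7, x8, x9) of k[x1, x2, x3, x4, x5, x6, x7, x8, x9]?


Graded Nakayama: mu(m^d) = dim_k (m^d/m^(d+1)) = #degree-7 monomials in 9 vars
C(n+d-1,d)=C(15,7)=6435


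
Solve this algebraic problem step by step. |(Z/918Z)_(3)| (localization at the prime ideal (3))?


3-primary part: 918=3^3*34
Size=3^3=27


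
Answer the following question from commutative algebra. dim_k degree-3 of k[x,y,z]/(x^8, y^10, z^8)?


Need i<8, j<10, k<8 with i+j+k=3.
For each i, j ranges over max(0,3-i-7)..min(9,3-i):
  i=0: j in [0,3] -> 4
  i=1: j in [0,2] -> 3
  i=2: j in [0,1] -> 2
  i=3: j in [0,0] -> 1
H(3) = 4+3+2+1 = 10


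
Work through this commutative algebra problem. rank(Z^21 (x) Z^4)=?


rank(M(x)N) = rank(M)*rank(N)
21*4 = 84


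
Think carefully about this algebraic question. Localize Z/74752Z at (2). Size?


2-primary part: 74752=2^10*73
Size=2^10=1024


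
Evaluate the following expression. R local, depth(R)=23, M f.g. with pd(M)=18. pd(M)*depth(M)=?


pd+depth=23
depth=23-18=5
pd*depth=18*5=90


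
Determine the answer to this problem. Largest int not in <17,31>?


gcd(17,31)=1 => F=ab-a-b=17*31-17-31=527-48=479


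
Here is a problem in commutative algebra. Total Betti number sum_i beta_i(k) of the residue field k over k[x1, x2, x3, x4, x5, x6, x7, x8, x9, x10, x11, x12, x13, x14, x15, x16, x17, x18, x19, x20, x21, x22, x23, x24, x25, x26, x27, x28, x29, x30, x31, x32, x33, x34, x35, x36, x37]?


Koszul resolution: beta_i(k)=C(n,i), n=37
sum_i C(37,i) = 2^37 = 137438953472


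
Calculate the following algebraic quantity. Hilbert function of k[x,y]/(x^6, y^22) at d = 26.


k[x,y], I = (x^6, y^22), d = 26
Need i < 6 and d-i < 22.
Range: 5 <= i <= 5.
H(26) = 1


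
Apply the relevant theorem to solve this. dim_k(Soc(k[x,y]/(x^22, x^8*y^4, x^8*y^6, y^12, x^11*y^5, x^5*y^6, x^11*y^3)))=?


Socle = ann(m) = span of standard monomials u with x*u, y*u in I (staircase corners).
Redundant generators: x^8*y^6, x^11*y^5
Minimal generators: x^22, x^11*y^3, x^8*y^4, x^5*y^6, y^12
Corners: x^4y^11, x^7y^5, x^10y^3, x^21y^2
Socle dim=4


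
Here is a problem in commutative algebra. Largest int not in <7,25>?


gcd(7,25)=1 => F=ab-a-b=7*25-7-25=175-32=143


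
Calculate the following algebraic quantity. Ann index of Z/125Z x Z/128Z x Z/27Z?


Exponent = lcm of the cyclic orders; pairwise coprime => product.
5^3*2^7*3^3=125*128*27=432000


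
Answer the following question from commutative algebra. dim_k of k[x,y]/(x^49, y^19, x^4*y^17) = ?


k[x,y]/I, I = (x^49, y^19, x^4*y^17)
Rect: 49x19=931. Corner: (49-4)x(19-17)=90.
dim = 931-90 = 841


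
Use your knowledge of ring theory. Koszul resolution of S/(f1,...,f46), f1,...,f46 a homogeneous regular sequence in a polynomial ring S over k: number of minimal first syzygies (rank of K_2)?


Regular sequence => Koszul complex is the minimal free resolution.
Syz_1 minimally generated by Koszul relations f_i*e_j - f_j*e_i (i<j): mu(Syz_1) = beta_2 = C(m,2) = m(m-1)/2
m=46
46*45/2 = 1035


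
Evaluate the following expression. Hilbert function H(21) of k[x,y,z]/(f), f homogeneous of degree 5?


C(23,2)-C(18,2)=253-153=100


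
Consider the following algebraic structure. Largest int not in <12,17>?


gcd(12,17)=1 => F=ab-a-b=12*17-12-17=204-29=175


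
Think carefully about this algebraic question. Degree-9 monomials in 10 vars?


C(d+n-1,n-1)=C(18,9)=48620


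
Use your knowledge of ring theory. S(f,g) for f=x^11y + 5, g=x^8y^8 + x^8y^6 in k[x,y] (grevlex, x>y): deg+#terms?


LT(f)=x^11y, LT(g)=x^8y^8
lcm(LM)=x^11y^8
S(f,g) (scaled by 1 to clear denominators) = y^7*f - x^3*g = -x^11y^6 + 5y^7
2 terms, deg 17.
17+2=19


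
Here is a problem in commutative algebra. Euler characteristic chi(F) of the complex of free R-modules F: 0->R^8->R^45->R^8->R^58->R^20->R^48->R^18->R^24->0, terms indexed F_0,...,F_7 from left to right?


chi = sum (-1)^i * rank:
(-1)^0*8=8
(-1)^1*45=-45
(-1)^2*8=8
(-1)^3*58=-58
(-1)^4*20=20
(-1)^5*48=-48
(-1)^6*18=18
(-1)^7*24=-24
chi=-121


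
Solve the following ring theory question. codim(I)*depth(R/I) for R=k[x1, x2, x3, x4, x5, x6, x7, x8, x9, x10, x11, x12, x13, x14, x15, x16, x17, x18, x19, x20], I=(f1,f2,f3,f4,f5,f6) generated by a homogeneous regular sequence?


codim=6, depth=dim(R/I)=20-6=14
Product=6*14=84


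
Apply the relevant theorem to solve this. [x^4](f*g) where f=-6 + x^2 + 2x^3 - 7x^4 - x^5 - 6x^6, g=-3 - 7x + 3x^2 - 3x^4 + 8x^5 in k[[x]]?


[x^4] = sum a_i*b_j, i+j=4
  -6*-3=18
  1*3=3
  2*-7=-14
  -7*-3=21
Sum=28


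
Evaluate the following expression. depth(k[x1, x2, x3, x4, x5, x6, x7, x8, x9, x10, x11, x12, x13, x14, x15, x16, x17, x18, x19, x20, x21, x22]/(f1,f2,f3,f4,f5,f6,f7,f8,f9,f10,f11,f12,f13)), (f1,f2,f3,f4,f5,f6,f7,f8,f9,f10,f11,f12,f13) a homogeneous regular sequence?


depth(R)=22
depth(R/I)=22-13=9


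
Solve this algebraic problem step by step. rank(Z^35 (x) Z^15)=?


rank(M(x)N) = rank(M)*rank(N)
35*15 = 525


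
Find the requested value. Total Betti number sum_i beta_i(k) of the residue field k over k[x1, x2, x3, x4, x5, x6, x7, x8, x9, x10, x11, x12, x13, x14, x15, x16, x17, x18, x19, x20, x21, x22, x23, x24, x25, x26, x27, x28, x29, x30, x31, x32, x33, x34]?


Koszul resolution: beta_i(k)=C(n,i), n=34
sum_i C(34,i) = 2^34 = 17179869184


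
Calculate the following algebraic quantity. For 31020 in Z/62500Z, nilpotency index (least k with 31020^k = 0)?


31020^k mod 62500:
k=1: 31020
k=2: 52900
k=3: 20500
k=4: 35000
k=5: 12500
k=6: 0
First zero at k = 6


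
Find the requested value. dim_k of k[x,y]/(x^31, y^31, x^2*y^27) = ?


k[x,y]/I, I = (x^31, y^31, x^2*y^27)
Rect: 31x31=961. Corner: (31-2)x(31-27)=116.
dim = 961-116 = 845


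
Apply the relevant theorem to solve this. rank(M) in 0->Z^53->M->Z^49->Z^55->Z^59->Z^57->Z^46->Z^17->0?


Alt sum=0:
(-1)^0*53 + (-1)^1*? + (-1)^2*49 + (-1)^3*55 + (-1)^4*59 + (-1)^5*57 + (-1)^6*46 + (-1)^7*17=0
rank(M)=78


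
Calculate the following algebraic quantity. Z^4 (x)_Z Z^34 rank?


rank(M(x)N) = rank(M)*rank(N)
4*34 = 136


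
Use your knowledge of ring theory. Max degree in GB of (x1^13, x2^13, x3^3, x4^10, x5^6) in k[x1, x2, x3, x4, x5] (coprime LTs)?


Pure powers, coprime LTs => already GB.
Degrees: 13, 13, 3, 10, 6
Max=13


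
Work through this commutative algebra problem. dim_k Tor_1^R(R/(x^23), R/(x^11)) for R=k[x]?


Tor_1(R/I,R/J)=(I cap J)/IJ=(x^23)/(x^34)
dim=34-23=min(23,11)=11


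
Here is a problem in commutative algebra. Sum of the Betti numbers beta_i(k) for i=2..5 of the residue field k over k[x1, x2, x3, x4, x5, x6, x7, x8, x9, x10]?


Koszul resolution: beta_i(k)=C(n,i), n=10
C(10,2)=45, C(10,3)=120, C(10,4)=210, C(10,5)=252
Sum=627


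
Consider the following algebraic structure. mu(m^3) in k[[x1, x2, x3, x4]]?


C(n+d-1,d)=C(6,3)=20


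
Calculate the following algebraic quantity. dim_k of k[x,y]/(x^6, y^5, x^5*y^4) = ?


k[x,y]/I, I = (x^6, y^5, x^5*y^4)
Rect: 6x5=30. Corner: (6-5)x(5-4)=1.
dim = 30-1 = 29


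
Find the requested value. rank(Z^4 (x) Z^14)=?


rank(M(x)N) = rank(M)*rank(N)
4*14 = 56


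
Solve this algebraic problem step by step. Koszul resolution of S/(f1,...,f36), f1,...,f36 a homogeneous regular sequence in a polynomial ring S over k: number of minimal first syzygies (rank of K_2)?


Regular sequence => Koszul complex is the minimal free resolution.
Syz_1 minimally generated by Koszul relations f_i*e_j - f_j*e_i (i<j): mu(Syz_1) = beta_2 = C(m,2) = m(m-1)/2
m=36
36*35/2 = 630


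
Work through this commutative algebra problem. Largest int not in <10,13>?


gcd(10,13)=1 => F=ab-a-b=10*13-10-13=130-23=107


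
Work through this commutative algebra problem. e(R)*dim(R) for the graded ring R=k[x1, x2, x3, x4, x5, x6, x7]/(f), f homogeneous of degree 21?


e(R)=deg(f)=21, dim(R)=7-1=6
e*dim=21*6=126


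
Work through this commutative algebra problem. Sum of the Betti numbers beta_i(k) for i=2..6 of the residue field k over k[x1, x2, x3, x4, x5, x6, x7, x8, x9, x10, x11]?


Koszul resolution: beta_i(k)=C(n,i), n=11
C(11,2)=55, C(11,3)=165, C(11,4)=330, C(11,5)=462, C(11,6)=462
Sum=1474


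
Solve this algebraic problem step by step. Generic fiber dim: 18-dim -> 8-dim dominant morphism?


dim(fiber)=dim(X)-dim(Y)=18-8=10


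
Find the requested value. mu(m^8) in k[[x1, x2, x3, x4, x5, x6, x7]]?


C(n+d-1,d)=C(14,8)=3003


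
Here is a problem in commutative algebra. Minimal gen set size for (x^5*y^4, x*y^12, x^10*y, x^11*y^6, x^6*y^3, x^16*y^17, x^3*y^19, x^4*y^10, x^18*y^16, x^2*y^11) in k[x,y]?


Remove redundant (divisible by others).
x^11*y^6 redundant.
x^18*y^16 redundant.
x^16*y^17 redundant.
x^3*y^19 redundant.
Min: x^10*y, x^6*y^3, x^5*y^4, x^4*y^10, x^2*y^11, x*y^12
Count=6


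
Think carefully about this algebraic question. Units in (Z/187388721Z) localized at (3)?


Local ring = Z/6561Z.
phi(6561) = 3^7*(3-1) = 4374


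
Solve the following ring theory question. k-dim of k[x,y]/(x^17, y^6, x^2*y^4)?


k[x,y]/I, I = (x^17, y^6, x^2*y^4)
Rect: 17x6=102. Corner: (17-2)x(6-4)=30.
dim = 102-30 = 72


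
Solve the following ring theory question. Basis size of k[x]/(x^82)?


Basis: 1,x,...,x^81
dim=82


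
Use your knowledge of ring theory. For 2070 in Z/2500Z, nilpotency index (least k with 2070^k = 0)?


2070^k mod 2500:
k=1: 2070
k=2: 2400
k=3: 500
k=4: 0
First zero at k = 4


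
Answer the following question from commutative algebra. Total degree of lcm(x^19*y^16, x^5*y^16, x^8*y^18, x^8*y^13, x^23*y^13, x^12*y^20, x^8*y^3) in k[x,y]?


lcm = componentwise max:
x: max(19,5,8,8,23,12,8)=23
y: max(16,16,18,13,13,20,3)=20
Total=23+20=43


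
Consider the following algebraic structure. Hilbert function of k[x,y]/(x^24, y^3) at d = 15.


k[x,y], I = (x^24, y^3), d = 15
Need i < 24 and d-i < 3.
Range: 13 <= i <= 15.
H(15) = 3


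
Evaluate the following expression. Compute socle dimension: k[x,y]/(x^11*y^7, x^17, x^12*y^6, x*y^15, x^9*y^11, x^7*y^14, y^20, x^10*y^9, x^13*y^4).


Socle = ann(m) = span of standard monomials u with x*u, y*u in I (staircase corners).
Minimal generators: x^17, x^13*y^4, x^12*y^6, x^11*y^7, x^10*y^9, x^9*y^11, x^7*y^14, x*y^15, y^20
Corners: y^19, x^6y^14, x^8y^13, x^9y^10, x^10y^8, x^11y^6, x^12y^5, x^16y^3
Socle dim=8


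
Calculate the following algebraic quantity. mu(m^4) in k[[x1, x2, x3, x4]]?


C(n+d-1,d)=C(7,4)=35


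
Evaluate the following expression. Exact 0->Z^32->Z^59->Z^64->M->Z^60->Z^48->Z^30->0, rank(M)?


Alt sum=0:
(-1)^0*32 + (-1)^1*59 + (-1)^2*64 + (-1)^3*? + (-1)^4*60 + (-1)^5*48 + (-1)^6*30=0
rank(M)=79


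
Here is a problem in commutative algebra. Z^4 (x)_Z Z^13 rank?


rank(M(x)N) = rank(M)*rank(N)
4*13 = 52


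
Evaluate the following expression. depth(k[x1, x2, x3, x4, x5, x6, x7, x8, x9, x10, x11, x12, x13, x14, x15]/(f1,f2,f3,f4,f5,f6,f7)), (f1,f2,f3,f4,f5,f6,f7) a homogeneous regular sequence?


depth(R)=15
depth(R/I)=15-7=8


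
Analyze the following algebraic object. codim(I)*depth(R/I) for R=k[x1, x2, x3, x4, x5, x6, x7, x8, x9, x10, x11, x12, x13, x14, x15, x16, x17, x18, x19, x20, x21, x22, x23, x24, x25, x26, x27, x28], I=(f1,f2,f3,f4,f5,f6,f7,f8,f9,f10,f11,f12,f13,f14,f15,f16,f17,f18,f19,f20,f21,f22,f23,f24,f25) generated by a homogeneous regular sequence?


codim=25, depth=dim(R/I)=28-25=3
Product=25*3=75


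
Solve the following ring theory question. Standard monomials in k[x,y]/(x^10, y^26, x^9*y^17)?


k[x,y]/I, I = (x^10, y^26, x^9*y^17)
Rect: 10x26=260. Corner: (10-9)x(26-17)=9.
dim = 260-9 = 251


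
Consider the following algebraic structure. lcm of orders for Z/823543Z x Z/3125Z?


Exponent = lcm of the cyclic orders; pairwise coprime => product.
7^7*5^5=823543*3125=2573571875


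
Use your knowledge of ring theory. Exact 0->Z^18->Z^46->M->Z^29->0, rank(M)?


Alt sum=0:
(-1)^0*18 + (-1)^1*46 + (-1)^2*? + (-1)^3*29=0
rank(M)=57


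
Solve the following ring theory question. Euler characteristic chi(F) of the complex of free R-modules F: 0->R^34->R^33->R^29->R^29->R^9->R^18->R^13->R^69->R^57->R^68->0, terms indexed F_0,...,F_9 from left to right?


chi = sum (-1)^i * rank:
(-1)^0*34=34
(-1)^1*33=-33
(-1)^2*29=29
(-1)^3*29=-29
(-1)^4*9=9
(-1)^5*18=-18
(-1)^6*13=13
(-1)^7*69=-69
(-1)^8*57=57
(-1)^9*68=-68
chi=-75


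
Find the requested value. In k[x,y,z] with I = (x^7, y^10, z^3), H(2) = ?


Need i<7, j<10, k<3 with i+j+k=2.
For each i, j ranges over max(0,2-i-2)..min(9,2-i):
  i=0: j in [0,2] -> 3
  i=1: j in [0,1] -> 2
  i=2: j in [0,0] -> 1
H(2) = 3+2+1 = 6


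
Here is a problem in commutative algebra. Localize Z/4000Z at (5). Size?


5-primary part: 4000=5^3*32
Size=5^3=125


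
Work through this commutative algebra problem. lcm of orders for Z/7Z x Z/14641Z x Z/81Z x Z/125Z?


Exponent = lcm of the cyclic orders; pairwise coprime => product.
7^1*11^4*3^4*5^3=7*14641*81*125=1037680875
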